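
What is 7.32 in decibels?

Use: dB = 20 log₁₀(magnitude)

dB = 20 log₁₀(7.32) = 17.3 dB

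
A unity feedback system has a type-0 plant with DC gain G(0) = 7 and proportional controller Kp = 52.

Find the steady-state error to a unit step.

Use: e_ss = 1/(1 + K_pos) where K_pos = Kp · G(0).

K_pos = Kp · G(0) = 52 × 7 = 364. e_ss = 1/(1 + 364) = 0.0027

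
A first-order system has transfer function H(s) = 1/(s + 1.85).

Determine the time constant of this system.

For H(s) = 1/(s + 1/τ), the pole is at -1/τ = -1.85, so τ = 1/1.85 = 0.5405 s.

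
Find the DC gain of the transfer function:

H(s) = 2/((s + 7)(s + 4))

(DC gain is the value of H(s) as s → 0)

DC gain = H(0) = 2/(7 × 4) = 2/28 = 0.0714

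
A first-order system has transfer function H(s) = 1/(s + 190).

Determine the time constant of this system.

For H(s) = 1/(s + 1/τ), the pole is at -1/τ = -190, so τ = 1/190 = 0.0053 s.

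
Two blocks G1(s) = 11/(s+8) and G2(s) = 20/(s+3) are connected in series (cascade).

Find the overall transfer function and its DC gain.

Series: multiply transfer functions. G_eq = 11/(s+8) × 20/(s+3) = 220/((s+8)(s+3)). DC gain = 220/(8×3) = 9.1667.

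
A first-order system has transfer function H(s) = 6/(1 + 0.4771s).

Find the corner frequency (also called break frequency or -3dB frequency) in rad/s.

Corner frequency = 1/τ = 1/0.4771 = 2.096 rad/s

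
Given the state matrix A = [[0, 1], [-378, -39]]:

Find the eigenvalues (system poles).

det(A - λI) = λ² - (-39)λ + 378 = (λ - (-18))(λ - (-21)). Eigenvalues: -18, -21.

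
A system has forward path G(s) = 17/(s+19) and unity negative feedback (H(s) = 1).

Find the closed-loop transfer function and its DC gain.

T(s) = G/(1+GH) = [17/(s+19)] / [1 + 17/(s+19)] = 17/(s+19+17) = 17/(s+36). DC gain = 17/36 = 0.4722.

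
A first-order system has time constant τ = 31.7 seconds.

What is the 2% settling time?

For first-order system, 2% settling time ≈ 4τ = 4 × 31.7 = 126.8 s.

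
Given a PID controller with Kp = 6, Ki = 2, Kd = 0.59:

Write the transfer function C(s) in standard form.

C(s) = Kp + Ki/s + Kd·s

Substituting values: C(s) = 6 + 2/s + 0.59s = (0.59s² + 6s + 2)/s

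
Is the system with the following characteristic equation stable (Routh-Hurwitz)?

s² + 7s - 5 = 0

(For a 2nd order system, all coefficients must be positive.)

Coefficients: 1, 7, -5. c=-5 not positive, so system is unstable.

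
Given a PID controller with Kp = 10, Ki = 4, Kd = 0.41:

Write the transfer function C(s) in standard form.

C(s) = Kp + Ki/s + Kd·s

Substituting values: C(s) = 10 + 4/s + 0.41s = (0.41s² + 10s + 4)/s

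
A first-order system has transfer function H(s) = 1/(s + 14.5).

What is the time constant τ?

For H(s) = 1/(s + 1/τ), the pole is at -1/τ = -14.5, so τ = 1/14.5 = 0.0690 s.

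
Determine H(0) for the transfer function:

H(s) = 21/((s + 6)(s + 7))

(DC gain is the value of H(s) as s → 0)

DC gain = H(0) = 21/(6 × 7) = 21/42 = 0.5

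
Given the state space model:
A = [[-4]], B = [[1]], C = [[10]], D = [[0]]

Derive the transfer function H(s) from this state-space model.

(sI - A)⁻¹ = 1/(s + 4). H(s) = 10 × 1/(s + 4) + 0 = 10/(s + 4).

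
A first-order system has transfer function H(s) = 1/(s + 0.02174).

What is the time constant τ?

For H(s) = 1/(s + 1/τ), the pole is at -1/τ = -0.02174, so τ = 1/0.02174 = 46 s.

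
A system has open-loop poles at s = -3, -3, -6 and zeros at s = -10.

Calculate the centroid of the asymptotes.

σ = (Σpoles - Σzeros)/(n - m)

σ = (Σpoles - Σzeros)/(n - m) = (-12 - (-10))/(3 - 1) = -2/2 = -1.0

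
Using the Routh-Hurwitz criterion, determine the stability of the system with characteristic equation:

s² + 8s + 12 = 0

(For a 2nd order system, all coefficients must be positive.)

Coefficients: 1, 8, 12. All positive, so system is stable.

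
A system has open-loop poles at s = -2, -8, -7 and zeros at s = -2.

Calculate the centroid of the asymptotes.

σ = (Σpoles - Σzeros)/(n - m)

σ = (Σpoles - Σzeros)/(n - m) = (-17 - (-2))/(3 - 1) = -15/2 = -7.5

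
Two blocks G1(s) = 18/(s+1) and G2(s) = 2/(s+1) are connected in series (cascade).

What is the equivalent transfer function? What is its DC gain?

Series: multiply transfer functions. G_eq = 18/(s+1) × 2/(s+1) = 36/((s+1)(s+1)). DC gain = 36/(1×1) = 36.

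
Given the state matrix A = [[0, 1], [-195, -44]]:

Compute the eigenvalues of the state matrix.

det(A - λI) = λ² - (-44)λ + 195 = (λ - (-5))(λ - (-39)). Eigenvalues: -5, -39.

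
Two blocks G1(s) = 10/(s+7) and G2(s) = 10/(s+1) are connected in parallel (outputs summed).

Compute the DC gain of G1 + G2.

Parallel: G_eq = G1 + G2. DC gain = G1(0) + G2(0) = 10/7 + 10/1 = 1.4286 + 10 = 11.4286.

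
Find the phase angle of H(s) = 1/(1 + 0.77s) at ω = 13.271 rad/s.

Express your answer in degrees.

Phase = -arctan(ωτ) = -arctan(13.271 × 0.77) = -84.4°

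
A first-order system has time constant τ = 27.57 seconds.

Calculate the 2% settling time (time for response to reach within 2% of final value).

For first-order system, 2% settling time ≈ 4τ = 4 × 27.57 = 110.28 s.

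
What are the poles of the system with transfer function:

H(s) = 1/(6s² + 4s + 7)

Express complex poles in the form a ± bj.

Discriminant = 4² - 4×6×7 = 16 - 168 = -152 < 0, so the poles are a complex conjugate pair s = (-4 ± j√152)/(2×6). Real part = -4/(2×6) = -4/12 ≈ -0.3333; imaginary part = ±√152/(2×6) ≈ 1.0274. Poles: s = -0.3333 ± 1.0274j.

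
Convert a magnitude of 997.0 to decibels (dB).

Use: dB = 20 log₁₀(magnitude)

dB = 20 log₁₀(997.0) = 60.0 dB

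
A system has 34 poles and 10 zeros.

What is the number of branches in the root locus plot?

Root locus has n branches where n = number of poles = 34.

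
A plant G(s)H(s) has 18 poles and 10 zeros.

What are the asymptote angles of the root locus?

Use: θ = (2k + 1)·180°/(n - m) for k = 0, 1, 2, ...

n - m = 18 - 10 = 8. Angles: θk = (2k + 1)·180°/8 = 22.5°, 67.5°, 112.5°, 157.5°, 202.5°, 247.5°, 292.5°, 337.5°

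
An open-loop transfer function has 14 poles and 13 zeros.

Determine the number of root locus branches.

Root locus has n branches where n = number of poles = 14.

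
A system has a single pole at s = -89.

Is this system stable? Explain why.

Pole at s = -89 is in the left half-plane. Stable.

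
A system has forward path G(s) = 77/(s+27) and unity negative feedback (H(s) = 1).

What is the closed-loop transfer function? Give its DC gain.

T(s) = G/(1+GH) = [77/(s+27)] / [1 + 77/(s+27)] = 77/(s+27+77) = 77/(s+104). DC gain = 77/104 = 0.7404.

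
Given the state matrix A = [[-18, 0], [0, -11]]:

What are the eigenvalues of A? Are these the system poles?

For diagonal matrix, eigenvalues are diagonal entries: λ₁ = -18, λ₂ = -11. Eigenvalues of A = system poles.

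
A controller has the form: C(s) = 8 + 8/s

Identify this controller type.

This is a Proportional-Integral (PI) controller.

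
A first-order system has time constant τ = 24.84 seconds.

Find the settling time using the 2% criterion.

For first-order system, 2% settling time ≈ 4τ = 4 × 24.84 = 99.36 s.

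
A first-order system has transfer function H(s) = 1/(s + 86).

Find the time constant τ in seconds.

For H(s) = 1/(s + 1/τ), the pole is at -1/τ = -86, so τ = 1/86 = 0.0116 s.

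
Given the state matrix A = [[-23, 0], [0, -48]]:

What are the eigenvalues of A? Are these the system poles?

For diagonal matrix, eigenvalues are diagonal entries: λ₁ = -23, λ₂ = -48. Eigenvalues of A = system poles.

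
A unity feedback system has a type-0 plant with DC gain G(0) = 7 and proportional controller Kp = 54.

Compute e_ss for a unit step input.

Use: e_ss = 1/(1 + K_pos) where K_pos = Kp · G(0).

K_pos = Kp · G(0) = 54 × 7 = 378. e_ss = 1/(1 + 378) = 0.0026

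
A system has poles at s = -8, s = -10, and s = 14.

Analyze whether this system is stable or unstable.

Pole(s) at s = 14 are not in the left half-plane. System is unstable.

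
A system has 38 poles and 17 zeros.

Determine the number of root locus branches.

Root locus has n branches where n = number of poles = 38.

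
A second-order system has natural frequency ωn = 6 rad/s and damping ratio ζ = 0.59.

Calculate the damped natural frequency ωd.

ωd = ωn√(1 - ζ²) = 6√(1 - 0.59²) = 4.84 rad/s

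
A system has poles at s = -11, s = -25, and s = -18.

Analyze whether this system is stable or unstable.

All poles are in the left half-plane. System is stable.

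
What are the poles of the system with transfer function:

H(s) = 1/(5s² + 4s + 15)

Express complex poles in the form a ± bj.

Discriminant = 4² - 4×5×15 = 16 - 300 = -284 < 0, so the poles are a complex conjugate pair s = (-4 ± j√284)/(2×5). Real part = -4/(2×5) = -4/10 = -0.4; imaginary part = ±√284/(2×5) ≈ 1.6852. Poles: s = -0.4 ± 1.6852j.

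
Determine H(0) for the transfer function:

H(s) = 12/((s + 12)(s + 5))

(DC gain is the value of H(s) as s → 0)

DC gain = H(0) = 12/(12 × 5) = 12/60 = 0.2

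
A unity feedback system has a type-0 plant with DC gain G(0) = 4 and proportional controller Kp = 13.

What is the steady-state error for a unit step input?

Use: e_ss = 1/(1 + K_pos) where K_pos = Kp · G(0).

K_pos = Kp · G(0) = 13 × 4 = 52. e_ss = 1/(1 + 52) = 0.0189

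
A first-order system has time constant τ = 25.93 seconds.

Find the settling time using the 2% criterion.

For first-order system, 2% settling time ≈ 4τ = 4 × 25.93 = 103.72 s.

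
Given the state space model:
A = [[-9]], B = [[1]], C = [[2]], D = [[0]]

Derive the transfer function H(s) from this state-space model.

(sI - A)⁻¹ = 1/(s + 9). H(s) = 2 × 1/(s + 9) + 0 = 2/(s + 9).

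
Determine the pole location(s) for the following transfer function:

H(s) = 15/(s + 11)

Pole is where denominator = 0: s + 11 = 0, so s = -11.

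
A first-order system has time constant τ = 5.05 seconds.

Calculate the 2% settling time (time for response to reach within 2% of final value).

For first-order system, 2% settling time ≈ 4τ = 4 × 5.05 = 20.2 s.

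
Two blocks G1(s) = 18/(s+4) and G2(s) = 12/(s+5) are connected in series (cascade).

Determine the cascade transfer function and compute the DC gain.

Series: multiply transfer functions. G_eq = 18/(s+4) × 12/(s+5) = 216/((s+4)(s+5)). DC gain = 216/(4×5) = 10.8.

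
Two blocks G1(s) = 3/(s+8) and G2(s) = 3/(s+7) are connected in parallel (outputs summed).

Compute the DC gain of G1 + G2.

Parallel: G_eq = G1 + G2. DC gain = G1(0) + G2(0) = 3/8 + 3/7 = 0.375 + 0.4286 = 0.8036.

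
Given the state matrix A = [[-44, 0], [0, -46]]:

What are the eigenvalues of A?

For diagonal matrix, eigenvalues are diagonal entries: λ₁ = -44, λ₂ = -46.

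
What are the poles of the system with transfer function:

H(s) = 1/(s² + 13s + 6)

Discriminant = 13² - 4×1×6 = 169 - 24 = 145 > 0, so two distinct real poles. Using quadratic formula: s = (-13 ± √145)/(2×1) = (-13 ± √145)/2, with √145 ≈ 12.0416. s₁ ≈ -0.4792, s₂ ≈ -12.5208. Poles: s₁ = -0.4792, s₂ = -12.5208.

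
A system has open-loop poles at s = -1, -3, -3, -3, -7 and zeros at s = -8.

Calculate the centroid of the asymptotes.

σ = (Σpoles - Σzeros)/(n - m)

σ = (Σpoles - Σzeros)/(n - m) = (-17 - (-8))/(5 - 1) = -9/4 = -2.25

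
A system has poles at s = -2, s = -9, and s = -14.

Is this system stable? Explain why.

All poles are in the left half-plane. System is stable.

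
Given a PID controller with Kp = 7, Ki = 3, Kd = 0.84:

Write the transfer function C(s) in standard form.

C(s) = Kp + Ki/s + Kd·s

Substituting values: C(s) = 7 + 3/s + 0.84s = (0.84s² + 7s + 3)/s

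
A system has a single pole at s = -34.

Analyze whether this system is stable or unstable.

Pole at s = -34 is in the left half-plane. Stable.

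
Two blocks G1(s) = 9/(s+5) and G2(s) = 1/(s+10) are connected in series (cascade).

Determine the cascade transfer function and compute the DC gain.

Series: multiply transfer functions. G_eq = 9/(s+5) × 1/(s+10) = 9/((s+5)(s+10)). DC gain = 9/(5×10) = 0.18.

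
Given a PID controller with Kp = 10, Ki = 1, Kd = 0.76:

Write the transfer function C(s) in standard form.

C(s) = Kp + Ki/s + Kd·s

Substituting values: C(s) = 10 + 1/s + 0.76s = (0.76s² + 10s + 1)/s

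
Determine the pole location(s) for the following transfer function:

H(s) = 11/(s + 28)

Pole is where denominator = 0: s + 28 = 0, so s = -28.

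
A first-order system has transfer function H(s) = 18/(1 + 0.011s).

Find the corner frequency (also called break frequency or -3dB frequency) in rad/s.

Corner frequency = 1/τ = 1/0.011 = 90.909 rad/s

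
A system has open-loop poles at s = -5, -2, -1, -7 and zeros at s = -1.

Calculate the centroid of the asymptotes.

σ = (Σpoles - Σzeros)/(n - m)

σ = (Σpoles - Σzeros)/(n - m) = (-15 - (-1))/(4 - 1) = -14/3 = -4.67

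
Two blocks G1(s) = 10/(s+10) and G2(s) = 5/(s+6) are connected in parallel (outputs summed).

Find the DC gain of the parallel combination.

Parallel: G_eq = G1 + G2. DC gain = G1(0) + G2(0) = 10/10 + 5/6 = 1 + 0.8333 = 1.8333.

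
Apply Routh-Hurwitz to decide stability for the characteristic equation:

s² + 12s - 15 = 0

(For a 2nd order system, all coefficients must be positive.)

Coefficients: 1, 12, -15. c=-15 not positive, so system is unstable.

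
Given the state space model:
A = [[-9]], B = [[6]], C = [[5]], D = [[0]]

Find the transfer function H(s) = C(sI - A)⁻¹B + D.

(sI - A)⁻¹ = 1/(s + 9). H(s) = 5 × 6/(s + 9) + 0 = 30/(s + 9).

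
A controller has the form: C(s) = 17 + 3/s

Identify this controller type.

This is a Proportional-Integral (PI) controller.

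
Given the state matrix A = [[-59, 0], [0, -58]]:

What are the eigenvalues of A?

For diagonal matrix, eigenvalues are diagonal entries: λ₁ = -59, λ₂ = -58.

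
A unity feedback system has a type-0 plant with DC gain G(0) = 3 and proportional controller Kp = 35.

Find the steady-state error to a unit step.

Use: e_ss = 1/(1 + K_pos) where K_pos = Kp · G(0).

K_pos = Kp · G(0) = 35 × 3 = 105. e_ss = 1/(1 + 105) = 0.0094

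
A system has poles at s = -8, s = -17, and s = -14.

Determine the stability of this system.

All poles are in the left half-plane. System is stable.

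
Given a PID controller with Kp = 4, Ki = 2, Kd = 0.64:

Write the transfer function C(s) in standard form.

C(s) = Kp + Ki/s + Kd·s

Substituting values: C(s) = 4 + 2/s + 0.64s = (0.64s² + 4s + 2)/s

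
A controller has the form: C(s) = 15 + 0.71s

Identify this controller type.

This is a Proportional-Derivative (PD) controller.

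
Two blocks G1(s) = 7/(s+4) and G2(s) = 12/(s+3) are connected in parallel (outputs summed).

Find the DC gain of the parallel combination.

Parallel: G_eq = G1 + G2. DC gain = G1(0) + G2(0) = 7/4 + 12/3 = 1.75 + 4 = 5.75.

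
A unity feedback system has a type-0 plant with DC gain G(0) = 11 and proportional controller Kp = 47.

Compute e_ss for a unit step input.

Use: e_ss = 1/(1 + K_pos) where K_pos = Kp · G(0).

K_pos = Kp · G(0) = 47 × 11 = 517. e_ss = 1/(1 + 517) = 0.0019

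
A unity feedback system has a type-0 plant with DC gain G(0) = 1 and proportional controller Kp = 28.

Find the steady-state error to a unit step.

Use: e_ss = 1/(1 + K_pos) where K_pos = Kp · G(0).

K_pos = Kp · G(0) = 28 × 1 = 28. e_ss = 1/(1 + 28) = 0.0345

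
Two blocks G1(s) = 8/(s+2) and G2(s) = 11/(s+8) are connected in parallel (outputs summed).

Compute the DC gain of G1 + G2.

Parallel: G_eq = G1 + G2. DC gain = G1(0) + G2(0) = 8/2 + 11/8 = 4 + 1.375 = 5.375.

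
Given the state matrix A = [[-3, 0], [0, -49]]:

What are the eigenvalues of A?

For diagonal matrix, eigenvalues are diagonal entries: λ₁ = -3, λ₂ = -49.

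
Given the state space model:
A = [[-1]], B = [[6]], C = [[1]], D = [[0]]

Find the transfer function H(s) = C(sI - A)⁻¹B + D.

(sI - A)⁻¹ = 1/(s + 1). H(s) = 1 × 6/(s + 1) + 0 = 6/(s + 1).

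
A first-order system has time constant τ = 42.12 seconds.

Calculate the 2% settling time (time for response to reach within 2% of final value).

For first-order system, 2% settling time ≈ 4τ = 4 × 42.12 = 168.48 s.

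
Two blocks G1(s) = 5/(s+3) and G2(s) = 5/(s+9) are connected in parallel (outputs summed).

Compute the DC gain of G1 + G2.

Parallel: G_eq = G1 + G2. DC gain = G1(0) + G2(0) = 5/3 + 5/9 = 1.6667 + 0.5556 = 2.2222.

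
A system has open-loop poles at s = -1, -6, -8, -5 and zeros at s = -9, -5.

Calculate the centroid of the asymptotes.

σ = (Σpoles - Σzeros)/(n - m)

σ = (Σpoles - Σzeros)/(n - m) = (-20 - (-14))/(4 - 2) = -6/2 = -3.0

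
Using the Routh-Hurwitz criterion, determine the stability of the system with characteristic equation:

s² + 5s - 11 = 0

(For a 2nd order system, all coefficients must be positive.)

Coefficients: 1, 5, -11. c=-11 not positive, so system is unstable.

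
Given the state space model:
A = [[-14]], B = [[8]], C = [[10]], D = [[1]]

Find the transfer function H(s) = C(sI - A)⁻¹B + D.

(sI - A)⁻¹ = 1/(s + 14). H(s) = 10×8/(s + 14) + 1 = (s + 94)/(s + 14).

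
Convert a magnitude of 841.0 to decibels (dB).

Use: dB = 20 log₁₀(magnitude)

dB = 20 log₁₀(841.0) = 58.5 dB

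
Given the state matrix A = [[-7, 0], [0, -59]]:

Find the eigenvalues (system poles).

For diagonal matrix, eigenvalues are diagonal entries: λ₁ = -7, λ₂ = -59.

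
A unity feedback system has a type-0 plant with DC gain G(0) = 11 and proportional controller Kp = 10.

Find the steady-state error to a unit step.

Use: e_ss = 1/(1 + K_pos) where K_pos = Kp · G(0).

K_pos = Kp · G(0) = 10 × 11 = 110. e_ss = 1/(1 + 110) = 0.0090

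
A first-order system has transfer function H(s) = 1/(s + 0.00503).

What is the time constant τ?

For H(s) = 1/(s + 1/τ), the pole is at -1/τ = -0.00503, so τ = 1/0.00503 = 198.8 s.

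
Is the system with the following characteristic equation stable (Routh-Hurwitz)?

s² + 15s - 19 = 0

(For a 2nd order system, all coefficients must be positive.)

Coefficients: 1, 15, -19. c=-19 not positive, so system is unstable.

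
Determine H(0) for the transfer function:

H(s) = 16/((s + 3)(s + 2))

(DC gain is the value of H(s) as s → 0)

DC gain = H(0) = 16/(3 × 2) = 16/6 = 2.6667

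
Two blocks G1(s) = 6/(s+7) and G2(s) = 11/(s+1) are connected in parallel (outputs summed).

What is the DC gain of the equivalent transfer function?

Parallel: G_eq = G1 + G2. DC gain = G1(0) + G2(0) = 6/7 + 11/1 = 0.8571 + 11 = 11.8571.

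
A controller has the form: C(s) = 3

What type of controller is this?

This is a Proportional (P) controller.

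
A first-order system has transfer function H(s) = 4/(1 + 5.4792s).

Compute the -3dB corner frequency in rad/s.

Corner frequency = 1/τ = 1/5.4792 = 0.183 rad/s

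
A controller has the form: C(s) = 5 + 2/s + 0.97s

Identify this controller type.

This is a Proportional-Integral-Derivative (PID) controller.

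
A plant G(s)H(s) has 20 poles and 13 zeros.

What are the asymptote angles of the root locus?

n - m = 20 - 13 = 7. Angles: θk = (2k + 1)·180°/7 = 25.71°, 77.14°, 128.57°, 180°, 231.43°, 282.86°, 334.29°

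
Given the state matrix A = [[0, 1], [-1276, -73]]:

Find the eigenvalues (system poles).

det(A - λI) = λ² - (-73)λ + 1276 = (λ - (-29))(λ - (-44)). Eigenvalues: -29, -44.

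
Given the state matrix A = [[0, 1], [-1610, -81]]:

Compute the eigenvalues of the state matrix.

det(A - λI) = λ² - (-81)λ + 1610 = (λ - (-35))(λ - (-46)). Eigenvalues: -35, -46.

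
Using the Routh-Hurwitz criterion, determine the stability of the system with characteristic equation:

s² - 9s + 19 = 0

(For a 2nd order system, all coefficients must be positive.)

Coefficients: 1, -9, 19. b=-9 not positive, so system is unstable.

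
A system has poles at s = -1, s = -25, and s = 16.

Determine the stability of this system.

Pole(s) at s = 16 are not in the left half-plane. System is unstable.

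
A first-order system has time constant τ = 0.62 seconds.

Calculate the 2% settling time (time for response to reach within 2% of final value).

For first-order system, 2% settling time ≈ 4τ = 4 × 0.62 = 2.48 s.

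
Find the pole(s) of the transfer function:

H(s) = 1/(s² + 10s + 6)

Discriminant = 10² - 4×1×6 = 100 - 24 = 76 > 0, so two distinct real poles. Using quadratic formula: s = (-10 ± √76)/(2×1) = (-10 ± √76)/2, with √76 ≈ 8.7178. s₁ ≈ -0.6411, s₂ ≈ -9.3589. Poles: s₁ = -0.6411, s₂ = -9.3589.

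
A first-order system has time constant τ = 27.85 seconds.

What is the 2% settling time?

For first-order system, 2% settling time ≈ 4τ = 4 × 27.85 = 111.4 s.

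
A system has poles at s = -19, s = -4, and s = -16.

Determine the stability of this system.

All poles are in the left half-plane. System is stable.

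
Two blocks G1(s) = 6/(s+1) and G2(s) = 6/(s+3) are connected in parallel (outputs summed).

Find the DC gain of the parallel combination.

Parallel: G_eq = G1 + G2. DC gain = G1(0) + G2(0) = 6/1 + 6/3 = 6 + 2 = 8.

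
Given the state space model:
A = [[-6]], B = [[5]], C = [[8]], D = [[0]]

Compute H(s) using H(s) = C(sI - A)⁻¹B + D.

(sI - A)⁻¹ = 1/(s + 6). H(s) = 8 × 5/(s + 6) + 0 = 40/(s + 6).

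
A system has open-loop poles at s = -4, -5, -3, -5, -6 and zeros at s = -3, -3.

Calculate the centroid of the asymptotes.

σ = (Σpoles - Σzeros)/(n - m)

σ = (Σpoles - Σzeros)/(n - m) = (-23 - (-6))/(5 - 2) = -17/3 = -5.67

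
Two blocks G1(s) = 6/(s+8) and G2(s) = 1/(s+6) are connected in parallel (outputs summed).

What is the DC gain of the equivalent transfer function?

Parallel: G_eq = G1 + G2. DC gain = G1(0) + G2(0) = 6/8 + 1/6 = 0.75 + 0.1667 = 0.9167.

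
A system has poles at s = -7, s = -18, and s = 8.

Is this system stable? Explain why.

Pole(s) at s = 8 are not in the left half-plane. System is unstable.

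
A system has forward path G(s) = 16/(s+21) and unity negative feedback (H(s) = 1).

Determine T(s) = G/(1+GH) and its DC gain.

T(s) = G/(1+GH) = [16/(s+21)] / [1 + 16/(s+21)] = 16/(s+21+16) = 16/(s+37). DC gain = 16/37 = 0.4324.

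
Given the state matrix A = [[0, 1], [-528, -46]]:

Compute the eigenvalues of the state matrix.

det(A - λI) = λ² - (-46)λ + 528 = (λ - (-22))(λ - (-24)). Eigenvalues: -22, -24.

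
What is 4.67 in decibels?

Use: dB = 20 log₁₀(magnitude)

dB = 20 log₁₀(4.67) = 13.4 dB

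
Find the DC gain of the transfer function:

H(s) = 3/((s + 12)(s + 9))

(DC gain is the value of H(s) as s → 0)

DC gain = H(0) = 3/(12 × 9) = 3/108 = 0.0278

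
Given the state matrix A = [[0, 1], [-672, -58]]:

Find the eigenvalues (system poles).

det(A - λI) = λ² - (-58)λ + 672 = (λ - (-16))(λ - (-42)). Eigenvalues: -16, -42.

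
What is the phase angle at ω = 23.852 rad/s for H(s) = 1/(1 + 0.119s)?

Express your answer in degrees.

Phase = -arctan(ωτ) = -arctan(23.852 × 0.119) = -70.6°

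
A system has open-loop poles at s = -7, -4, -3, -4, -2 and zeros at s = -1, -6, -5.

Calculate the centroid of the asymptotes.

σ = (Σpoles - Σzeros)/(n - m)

σ = (Σpoles - Σzeros)/(n - m) = (-20 - (-12))/(5 - 3) = -8/2 = -4.0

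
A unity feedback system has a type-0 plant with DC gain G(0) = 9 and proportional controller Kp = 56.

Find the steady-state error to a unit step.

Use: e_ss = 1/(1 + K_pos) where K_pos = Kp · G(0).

K_pos = Kp · G(0) = 56 × 9 = 504. e_ss = 1/(1 + 504) = 0.0020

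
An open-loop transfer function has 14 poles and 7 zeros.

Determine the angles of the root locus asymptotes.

n - m = 14 - 7 = 7. Angles: θk = (2k + 1)·180°/7 = 25.71°, 77.14°, 128.57°, 180°, 231.43°, 282.86°, 334.29°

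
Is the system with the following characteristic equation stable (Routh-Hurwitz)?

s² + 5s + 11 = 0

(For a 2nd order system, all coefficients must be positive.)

Coefficients: 1, 5, 11. All positive, so system is stable.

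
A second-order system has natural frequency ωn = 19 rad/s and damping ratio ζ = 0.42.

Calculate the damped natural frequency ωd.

ωd = ωn√(1 - ζ²) = 19√(1 - 0.42²) = 17.24 rad/s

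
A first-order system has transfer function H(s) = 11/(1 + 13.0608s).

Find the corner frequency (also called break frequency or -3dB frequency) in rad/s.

Corner frequency = 1/τ = 1/13.0608 = 0.077 rad/s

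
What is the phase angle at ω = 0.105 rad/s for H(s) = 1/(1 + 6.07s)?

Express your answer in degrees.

Phase = -arctan(ωτ) = -arctan(0.105 × 6.07) = -32.5°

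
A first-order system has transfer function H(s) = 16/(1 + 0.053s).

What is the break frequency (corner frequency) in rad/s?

Corner frequency = 1/τ = 1/0.053 = 18.868 rad/s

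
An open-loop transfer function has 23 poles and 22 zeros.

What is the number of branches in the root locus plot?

Root locus has n branches where n = number of poles = 23.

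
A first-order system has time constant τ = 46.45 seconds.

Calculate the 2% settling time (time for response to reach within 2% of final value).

For first-order system, 2% settling time ≈ 4τ = 4 × 46.45 = 185.8 s.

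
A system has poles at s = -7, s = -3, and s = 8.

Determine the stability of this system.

Pole(s) at s = 8 are not in the left half-plane. System is unstable.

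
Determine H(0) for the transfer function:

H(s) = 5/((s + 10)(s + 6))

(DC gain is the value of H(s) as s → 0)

DC gain = H(0) = 5/(10 × 6) = 5/60 = 0.0833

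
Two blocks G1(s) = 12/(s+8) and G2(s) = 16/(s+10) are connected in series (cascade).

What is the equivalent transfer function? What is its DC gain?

Series: multiply transfer functions. G_eq = 12/(s+8) × 16/(s+10) = 192/((s+8)(s+10)). DC gain = 192/(8×10) = 2.4.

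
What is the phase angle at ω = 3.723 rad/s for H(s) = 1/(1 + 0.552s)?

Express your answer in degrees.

Phase = -arctan(ωτ) = -arctan(3.723 × 0.552) = -64.1°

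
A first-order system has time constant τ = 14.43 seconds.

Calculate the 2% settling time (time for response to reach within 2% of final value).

For first-order system, 2% settling time ≈ 4τ = 4 × 14.43 = 57.72 s.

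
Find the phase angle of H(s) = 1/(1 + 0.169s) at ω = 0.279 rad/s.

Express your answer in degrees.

Phase = -arctan(ωτ) = -arctan(0.279 × 0.169) = -2.7°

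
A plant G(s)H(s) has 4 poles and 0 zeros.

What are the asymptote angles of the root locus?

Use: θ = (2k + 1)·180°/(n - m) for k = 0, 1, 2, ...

n - m = 4 - 0 = 4. Angles: θk = (2k + 1)·180°/4 = 45°, 135°, 225°, 315°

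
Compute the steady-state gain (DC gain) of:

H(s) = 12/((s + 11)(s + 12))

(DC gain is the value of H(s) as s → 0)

DC gain = H(0) = 12/(11 × 12) = 12/132 = 0.0909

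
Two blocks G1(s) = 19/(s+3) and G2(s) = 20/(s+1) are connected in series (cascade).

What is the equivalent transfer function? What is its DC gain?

Series: multiply transfer functions. G_eq = 19/(s+3) × 20/(s+1) = 380/((s+3)(s+1)). DC gain = 380/(3×1) = 126.6667.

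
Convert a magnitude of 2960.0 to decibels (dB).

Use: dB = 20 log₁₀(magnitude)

dB = 20 log₁₀(2960.0) = 69.4 dB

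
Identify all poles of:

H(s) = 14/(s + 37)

Pole is where denominator = 0: s + 37 = 0, so s = -37.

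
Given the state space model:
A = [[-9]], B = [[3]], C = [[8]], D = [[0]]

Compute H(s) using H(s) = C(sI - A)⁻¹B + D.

(sI - A)⁻¹ = 1/(s + 9). H(s) = 8 × 3/(s + 9) + 0 = 24/(s + 9).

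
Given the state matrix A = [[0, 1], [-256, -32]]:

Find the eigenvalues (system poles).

det(A - λI) = λ² - (-32)λ + 256 = (λ - (-16))(λ - (-16)). Eigenvalues: -16, -16.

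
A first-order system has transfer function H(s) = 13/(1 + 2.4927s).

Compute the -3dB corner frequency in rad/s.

Corner frequency = 1/τ = 1/2.4927 = 0.401 rad/s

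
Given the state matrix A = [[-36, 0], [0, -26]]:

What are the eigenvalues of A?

For diagonal matrix, eigenvalues are diagonal entries: λ₁ = -36, λ₂ = -26.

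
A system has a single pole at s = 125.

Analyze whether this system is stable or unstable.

Pole at s = 125 is in the right half-plane. Unstable.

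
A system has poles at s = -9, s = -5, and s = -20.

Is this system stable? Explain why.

All poles are in the left half-plane. System is stable.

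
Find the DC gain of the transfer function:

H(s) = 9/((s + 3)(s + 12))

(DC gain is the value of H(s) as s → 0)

DC gain = H(0) = 9/(3 × 12) = 9/36 = 0.25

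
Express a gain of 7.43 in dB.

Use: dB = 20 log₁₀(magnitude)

dB = 20 log₁₀(7.43) = 17.4 dB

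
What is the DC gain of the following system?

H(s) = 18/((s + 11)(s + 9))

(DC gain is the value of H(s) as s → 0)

DC gain = H(0) = 18/(11 × 9) = 18/99 = 0.1818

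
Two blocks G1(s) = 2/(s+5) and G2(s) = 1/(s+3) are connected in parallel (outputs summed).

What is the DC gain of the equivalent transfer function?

Parallel: G_eq = G1 + G2. DC gain = G1(0) + G2(0) = 2/5 + 1/3 = 0.4 + 0.3333 = 0.7333.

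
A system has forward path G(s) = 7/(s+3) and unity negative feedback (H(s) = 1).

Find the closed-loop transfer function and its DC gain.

T(s) = G/(1+GH) = [7/(s+3)] / [1 + 7/(s+3)] = 7/(s+3+7) = 7/(s+10). DC gain = 7/10 = 0.7.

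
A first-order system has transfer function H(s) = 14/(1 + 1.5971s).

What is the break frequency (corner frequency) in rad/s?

Corner frequency = 1/τ = 1/1.5971 = 0.626 rad/s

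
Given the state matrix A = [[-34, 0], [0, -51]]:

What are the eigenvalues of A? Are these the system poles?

For diagonal matrix, eigenvalues are diagonal entries: λ₁ = -34, λ₂ = -51. Eigenvalues of A = system poles.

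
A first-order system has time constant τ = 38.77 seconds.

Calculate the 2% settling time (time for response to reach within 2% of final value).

For first-order system, 2% settling time ≈ 4τ = 4 × 38.77 = 155.08 s.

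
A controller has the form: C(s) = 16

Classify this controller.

This is a Proportional (P) controller.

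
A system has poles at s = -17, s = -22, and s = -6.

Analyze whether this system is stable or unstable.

All poles are in the left half-plane. System is stable.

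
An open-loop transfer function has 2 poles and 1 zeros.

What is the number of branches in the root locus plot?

Root locus has n branches where n = number of poles = 2.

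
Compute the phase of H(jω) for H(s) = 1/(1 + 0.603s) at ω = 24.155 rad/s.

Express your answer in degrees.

Phase = -arctan(ωτ) = -arctan(24.155 × 0.603) = -86.1°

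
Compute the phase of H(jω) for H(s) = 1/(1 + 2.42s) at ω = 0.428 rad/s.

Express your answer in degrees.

Phase = -arctan(ωτ) = -arctan(0.428 × 2.42) = -46.0°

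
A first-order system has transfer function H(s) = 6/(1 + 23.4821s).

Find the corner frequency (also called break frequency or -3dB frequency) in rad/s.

Corner frequency = 1/τ = 1/23.4821 = 0.043 rad/s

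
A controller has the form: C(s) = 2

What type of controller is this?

This is a Proportional (P) controller.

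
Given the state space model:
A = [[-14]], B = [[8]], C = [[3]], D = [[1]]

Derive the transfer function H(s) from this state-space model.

(sI - A)⁻¹ = 1/(s + 14). H(s) = 3×8/(s + 14) + 1 = (s + 38)/(s + 14).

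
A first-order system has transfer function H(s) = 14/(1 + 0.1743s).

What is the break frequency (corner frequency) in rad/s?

Corner frequency = 1/τ = 1/0.1743 = 5.737 rad/s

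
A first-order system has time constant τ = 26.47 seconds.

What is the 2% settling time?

For first-order system, 2% settling time ≈ 4τ = 4 × 26.47 = 105.88 s.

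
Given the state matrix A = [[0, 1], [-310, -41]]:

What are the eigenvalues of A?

det(A - λI) = λ² - (-41)λ + 310 = (λ - (-10))(λ - (-31)). Eigenvalues: -10, -31.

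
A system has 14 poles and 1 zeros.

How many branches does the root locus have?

Root locus has n branches where n = number of poles = 14.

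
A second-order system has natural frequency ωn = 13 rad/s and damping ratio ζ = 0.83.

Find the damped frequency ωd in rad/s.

ωd = ωn√(1 - ζ²) = 13√(1 - 0.83²) = 7.25 rad/s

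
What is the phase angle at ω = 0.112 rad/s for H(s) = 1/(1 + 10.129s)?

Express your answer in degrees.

Phase = -arctan(ωτ) = -arctan(0.112 × 10.129) = -48.6°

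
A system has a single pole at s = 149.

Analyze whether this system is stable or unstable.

Pole at s = 149 is in the right half-plane. Unstable.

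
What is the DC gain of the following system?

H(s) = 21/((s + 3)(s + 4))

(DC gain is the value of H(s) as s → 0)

DC gain = H(0) = 21/(3 × 4) = 21/12 = 1.75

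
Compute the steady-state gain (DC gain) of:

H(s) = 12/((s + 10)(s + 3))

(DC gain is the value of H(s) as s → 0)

DC gain = H(0) = 12/(10 × 3) = 12/30 = 0.4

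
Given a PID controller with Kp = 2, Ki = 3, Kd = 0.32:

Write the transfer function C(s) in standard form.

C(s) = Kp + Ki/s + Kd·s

Substituting values: C(s) = 2 + 3/s + 0.32s = (0.32s² + 2s + 3)/s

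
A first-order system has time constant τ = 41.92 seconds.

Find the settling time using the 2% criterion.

For first-order system, 2% settling time ≈ 4τ = 4 × 41.92 = 167.68 s.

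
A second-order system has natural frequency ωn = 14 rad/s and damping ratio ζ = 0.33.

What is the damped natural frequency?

ωd = ωn√(1 - ζ²) = 14√(1 - 0.33²) = 13.22 rad/s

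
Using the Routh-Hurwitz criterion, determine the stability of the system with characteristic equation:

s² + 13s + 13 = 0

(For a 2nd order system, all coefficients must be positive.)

Coefficients: 1, 13, 13. All positive, so system is stable.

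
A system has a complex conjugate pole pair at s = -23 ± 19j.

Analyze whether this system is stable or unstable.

Real part of poles is -23 (< 0, left half-plane). Stable.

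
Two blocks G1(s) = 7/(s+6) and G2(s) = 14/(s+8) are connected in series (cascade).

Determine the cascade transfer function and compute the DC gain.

Series: multiply transfer functions. G_eq = 7/(s+6) × 14/(s+8) = 98/((s+6)(s+8)). DC gain = 98/(6×8) = 2.0417.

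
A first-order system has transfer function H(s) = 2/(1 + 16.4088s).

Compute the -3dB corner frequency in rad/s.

Corner frequency = 1/τ = 1/16.4088 = 0.061 rad/s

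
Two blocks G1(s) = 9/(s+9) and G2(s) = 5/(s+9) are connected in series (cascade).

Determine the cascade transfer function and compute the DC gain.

Series: multiply transfer functions. G_eq = 9/(s+9) × 5/(s+9) = 45/((s+9)(s+9)). DC gain = 45/(9×9) = 0.5556.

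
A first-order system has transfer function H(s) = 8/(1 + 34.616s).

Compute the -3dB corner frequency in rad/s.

Corner frequency = 1/τ = 1/34.616 = 0.029 rad/s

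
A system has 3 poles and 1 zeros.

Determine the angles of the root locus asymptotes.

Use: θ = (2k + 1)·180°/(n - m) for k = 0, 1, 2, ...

n - m = 3 - 1 = 2. Angles: θk = (2k + 1)·180°/2 = 90°, 270°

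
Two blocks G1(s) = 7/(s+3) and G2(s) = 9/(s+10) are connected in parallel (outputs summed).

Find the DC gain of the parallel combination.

Parallel: G_eq = G1 + G2. DC gain = G1(0) + G2(0) = 7/3 + 9/10 = 2.3333 + 0.9 = 3.2333.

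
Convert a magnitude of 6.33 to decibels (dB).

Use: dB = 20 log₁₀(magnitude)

dB = 20 log₁₀(6.33) = 16.0 dB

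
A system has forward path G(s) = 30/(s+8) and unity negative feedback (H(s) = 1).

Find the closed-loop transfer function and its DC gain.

T(s) = G/(1+GH) = [30/(s+8)] / [1 + 30/(s+8)] = 30/(s+8+30) = 30/(s+38). DC gain = 30/38 = 0.7895.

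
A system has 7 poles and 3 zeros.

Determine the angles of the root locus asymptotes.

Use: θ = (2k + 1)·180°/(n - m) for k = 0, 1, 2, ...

n - m = 7 - 3 = 4. Angles: θk = (2k + 1)·180°/4 = 45°, 135°, 225°, 315°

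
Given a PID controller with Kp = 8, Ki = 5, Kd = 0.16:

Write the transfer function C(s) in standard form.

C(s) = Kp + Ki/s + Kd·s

Substituting values: C(s) = 8 + 5/s + 0.16s = (0.16s² + 8s + 5)/s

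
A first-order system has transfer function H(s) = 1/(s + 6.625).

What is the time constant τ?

For H(s) = 1/(s + 1/τ), the pole is at -1/τ = -6.625, so τ = 1/6.625 = 0.1509 s.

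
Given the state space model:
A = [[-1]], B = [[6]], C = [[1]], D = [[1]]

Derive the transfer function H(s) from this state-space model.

(sI - A)⁻¹ = 1/(s + 1). H(s) = 1×6/(s + 1) + 1 = (s + 7)/(s + 1).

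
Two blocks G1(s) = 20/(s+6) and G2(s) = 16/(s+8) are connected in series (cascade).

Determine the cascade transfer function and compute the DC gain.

Series: multiply transfer functions. G_eq = 20/(s+6) × 16/(s+8) = 320/((s+6)(s+8)). DC gain = 320/(6×8) = 6.6667.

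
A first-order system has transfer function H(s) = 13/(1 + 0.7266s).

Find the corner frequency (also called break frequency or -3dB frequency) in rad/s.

Corner frequency = 1/τ = 1/0.7266 = 1.376 rad/s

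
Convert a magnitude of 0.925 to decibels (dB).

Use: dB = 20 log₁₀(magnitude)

dB = 20 log₁₀(0.925) = -0.7 dB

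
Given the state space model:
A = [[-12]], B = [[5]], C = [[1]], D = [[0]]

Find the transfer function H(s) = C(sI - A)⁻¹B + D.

(sI - A)⁻¹ = 1/(s + 12). H(s) = 1 × 5/(s + 12) + 0 = 5/(s + 12).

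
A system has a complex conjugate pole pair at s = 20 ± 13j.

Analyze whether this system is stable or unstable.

Real part of poles is 20 (> 0, right half-plane). Unstable.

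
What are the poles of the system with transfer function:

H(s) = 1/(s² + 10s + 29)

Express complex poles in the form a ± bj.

Discriminant = 10² - 4×1×29 = 100 - 116 = -16 < 0, so the poles are a complex conjugate pair s = (-10 ± j√16)/(2×1). Real part = -10/(2×1) = -10/2 = -5; imaginary part = ±√16/(2×1) = 4/2 = 2. Poles: s = -5 ± 2j.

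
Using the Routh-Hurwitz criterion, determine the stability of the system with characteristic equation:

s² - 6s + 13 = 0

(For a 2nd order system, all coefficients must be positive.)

Coefficients: 1, -6, 13. b=-6 not positive, so system is unstable.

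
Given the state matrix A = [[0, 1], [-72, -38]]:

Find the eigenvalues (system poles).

det(A - λI) = λ² - (-38)λ + 72 = (λ - (-36))(λ - (-2)). Eigenvalues: -36, -2.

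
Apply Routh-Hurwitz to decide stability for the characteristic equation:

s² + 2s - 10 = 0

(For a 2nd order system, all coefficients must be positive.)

Coefficients: 1, 2, -10. c=-10 not positive, so system is unstable.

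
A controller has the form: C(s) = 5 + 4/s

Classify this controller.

This is a Proportional-Integral (PI) controller.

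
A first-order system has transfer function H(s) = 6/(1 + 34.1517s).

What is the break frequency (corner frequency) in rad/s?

Corner frequency = 1/τ = 1/34.1517 = 0.029 rad/s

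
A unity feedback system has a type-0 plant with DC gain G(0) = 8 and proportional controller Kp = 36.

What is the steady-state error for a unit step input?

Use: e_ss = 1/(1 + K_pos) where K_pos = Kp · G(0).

K_pos = Kp · G(0) = 36 × 8 = 288. e_ss = 1/(1 + 288) = 0.0035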